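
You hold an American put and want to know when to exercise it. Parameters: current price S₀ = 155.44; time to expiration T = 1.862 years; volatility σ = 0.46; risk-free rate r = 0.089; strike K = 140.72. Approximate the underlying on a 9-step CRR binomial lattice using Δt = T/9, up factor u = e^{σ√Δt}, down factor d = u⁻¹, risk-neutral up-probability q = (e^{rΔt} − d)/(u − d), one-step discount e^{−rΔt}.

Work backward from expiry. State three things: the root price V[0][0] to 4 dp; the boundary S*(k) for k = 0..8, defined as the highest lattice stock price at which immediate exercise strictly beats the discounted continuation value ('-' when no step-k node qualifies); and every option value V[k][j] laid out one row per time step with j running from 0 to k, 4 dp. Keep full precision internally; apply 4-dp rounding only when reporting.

price = 21.3493
boundary = - - - 82.9772 67.3118 82.9772 67.3118 82.9772 102.2885
tree:
21.3493
30.5837 12.6200
42.6555 19.2729 6.2265
57.7428 28.6870 10.2795 2.2764
73.4082 41.4281 16.6136 4.1269 0.4514
86.1162 57.7428 26.1458 7.3978 0.9051 0.0000
96.4250 73.4082 39.7597 13.0750 1.8147 0.0000 0.0000
104.7875 86.1162 57.7428 22.6915 3.6384 0.0000 0.0000 0.0000
111.5713 96.4250 73.4082 38.4315 7.2948 0.0000 0.0000 0.0000 0.0000
117.0744 104.7875 86.1162 57.7428 14.6259 0.0000 0.0000 0.0000 0.0000 0.0000

Δt=0.20689, u=1.23273, d=0.81121, q=0.49197, disc=e^(-rΔt)=0.98176
k=9 terminal: V=max(K-S,0) → 117.0744 104.7875 86.1162 57.7428 14.6259 0.0000 0.0000 0.0000 0.0000 0.0000
k=8: j=0 S=29.1487 intr=111.5713 cont=109.0039 V=111.5713[EX]; j=1 S=44.2950 intr=96.4250 cont=93.8576 V=96.4250[EX]; j=2 S=67.3118 intr=73.4082 cont=70.8408 V=73.4082[EX]; j=3 S=102.2885 intr=38.4315 cont=35.8641 V=38.4315[EX]; j=4 S=155.4400 intr=0.0000 cont=7.2948 V=7.2948[hold]; j=5 S=236.2102 intr=0.0000 cont=0.0000 V=0.0000[hold]; j=6 S=358.9505 intr=0.0000 cont=0.0000 V=0.0000[hold]; j=7 S=545.4695 intr=0.0000 cont=0.0000 V=0.0000[hold]; j=8 S=828.9081 intr=0.0000 cont=0.0000 V=0.0000[hold]  S*(8)=102.2885
k=7: j=0 S=35.9325 intr=104.7875 cont=102.2201 V=104.7875[EX]; j=1 S=54.6038 intr=86.1162 cont=83.5488 V=86.1162[EX]; j=2 S=82.9772 intr=57.7428 cont=55.1754 V=57.7428[EX]; j=3 S=126.0941 intr=14.6259 cont=22.6915 V=22.6915[hold]; j=4 S=191.6155 intr=0.0000 cont=3.6384 V=3.6384[hold]; j=5 S=291.1834 intr=0.0000 cont=0.0000 V=0.0000[hold]; j=6 S=442.4891 intr=0.0000 cont=0.0000 V=0.0000[hold]; j=7 S=672.4166 intr=0.0000 cont=0.0000 V=0.0000[hold]  S*(7)=82.9772
k=6: j=0 S=44.2950 intr=96.4250 cont=93.8576 V=96.4250[EX]; j=1 S=67.3118 intr=73.4082 cont=70.8408 V=73.4082[EX]; j=2 S=102.2885 intr=38.4315 cont=39.7597 V=39.7597[hold]; j=3 S=155.4400 intr=0.0000 cont=13.0750 V=13.0750[hold]; j=4 S=236.2102 intr=0.0000 cont=1.8147 V=1.8147[hold]; j=5 S=358.9505 intr=0.0000 cont=0.0000 V=0.0000[hold]; j=6 S=545.4695 intr=0.0000 cont=0.0000 V=0.0000[hold]  S*(6)=67.3118
k=5: j=0 S=54.6038 intr=86.1162 cont=83.5488 V=86.1162[EX]; j=1 S=82.9772 intr=57.7428 cont=55.8169 V=57.7428[EX]; j=2 S=126.0941 intr=14.6259 cont=26.1458 V=26.1458[hold]; j=3 S=191.6155 intr=0.0000 cont=7.3978 V=7.3978[hold]; j=4 S=291.1834 intr=0.0000 cont=0.9051 V=0.9051[hold]; j=5 S=442.4891 intr=0.0000 cont=0.0000 V=0.0000[hold]  S*(5)=82.9772
k=4: j=0 S=67.3118 intr=73.4082 cont=70.8408 V=73.4082[EX]; j=1 S=102.2885 intr=38.4315 cont=41.4281 V=41.4281[hold]; j=2 S=155.4400 intr=0.0000 cont=16.6136 V=16.6136[hold]; j=3 S=236.2102 intr=0.0000 cont=4.1269 V=4.1269[hold]; j=4 S=358.9505 intr=0.0000 cont=0.4514 V=0.4514[hold]  S*(4)=67.3118
k=3: j=0 S=82.9772 intr=57.7428 cont=56.6227 V=57.7428[EX]; j=1 S=126.0941 intr=14.6259 cont=28.6870 V=28.6870[hold]; j=2 S=191.6155 intr=0.0000 cont=10.2795 V=10.2795[hold]; j=3 S=291.1834 intr=0.0000 cont=2.2764 V=2.2764[hold]  S*(3)=82.9772
k=2: j=0 S=102.2885 intr=38.4315 cont=42.6555 V=42.6555[hold]; j=1 S=155.4400 intr=0.0000 cont=19.2729 V=19.2729[hold]; j=2 S=236.2102 intr=0.0000 cont=6.2265 V=6.2265[hold]  S*(2)=-
k=1: j=0 S=126.0941 intr=14.6259 cont=30.5837 V=30.5837[hold]; j=1 S=191.6155 intr=0.0000 cont=12.6200 V=12.6200[hold]  S*(1)=-
k=0: j=0 S=155.4400 intr=0.0000 cont=21.3493 V=21.3493[hold]  S*(0)=-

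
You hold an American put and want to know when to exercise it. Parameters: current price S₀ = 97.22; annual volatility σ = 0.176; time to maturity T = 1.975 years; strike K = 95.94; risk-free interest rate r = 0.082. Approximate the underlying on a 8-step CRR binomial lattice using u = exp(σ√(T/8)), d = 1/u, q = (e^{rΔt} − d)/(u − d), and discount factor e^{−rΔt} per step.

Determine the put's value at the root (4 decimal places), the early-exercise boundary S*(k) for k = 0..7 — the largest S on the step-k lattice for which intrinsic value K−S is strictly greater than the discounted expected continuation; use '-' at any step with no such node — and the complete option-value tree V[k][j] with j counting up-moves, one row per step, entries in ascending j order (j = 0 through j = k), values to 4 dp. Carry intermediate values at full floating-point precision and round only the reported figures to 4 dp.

Δt=0.24688, u=1.09139, d=0.91627, q=0.59493, disc=e^(-rΔt)=0.97996
k=8 terminal: V=max(K-S,0) → 47.6420 38.4111 27.4160 14.3195 0.0000 0.0000 0.0000 0.0000 0.0000
k=7: j=0 S=52.7118 intr=43.2282 cont=41.3056 V=43.2282[EX]; j=1 S=62.7862 intr=33.1538 cont=31.2312 V=33.1538[EX]; j=2 S=74.7861 intr=21.1539 cont=19.2313 V=21.1539[EX]; j=3 S=89.0794 intr=6.8606 cont=5.6842 V=6.8606[EX]; j=4 S=106.1045 intr=0.0000 cont=0.0000 V=0.0000[hold]; j=5 S=126.3835 intr=0.0000 cont=0.0000 V=0.0000[hold]; j=6 S=150.5383 intr=0.0000 cont=0.0000 V=0.0000[hold]; j=7 S=179.3097 intr=0.0000 cont=0.0000 V=0.0000[hold]  S*(7)=89.0794
k=6: j=0 S=57.5289 intr=38.4111 cont=36.4885 V=38.4111[EX]; j=1 S=68.5240 intr=27.4160 cont=25.4934 V=27.4160[EX]; j=2 S=81.6205 intr=14.3195 cont=12.3969 V=14.3195[EX]; j=3 S=97.2200 intr=0.0000 cont=2.7233 V=2.7233[hold]; j=4 S=115.8010 intr=0.0000 cont=0.0000 V=0.0000[hold]; j=5 S=137.9332 intr=0.0000 cont=0.0000 V=0.0000[hold]; j=6 S=164.2954 intr=0.0000 cont=0.0000 V=0.0000[hold]  S*(6)=81.6205
k=5: j=0 S=62.7862 intr=33.1538 cont=31.2312 V=33.1538[EX]; j=1 S=74.7861 intr=21.1539 cont=19.2313 V=21.1539[EX]; j=2 S=89.0794 intr=6.8606 cont=7.2719 V=7.2719[hold]; j=3 S=106.1045 intr=0.0000 cont=1.0810 V=1.0810[hold]; j=4 S=126.3835 intr=0.0000 cont=0.0000 V=0.0000[hold]; j=5 S=150.5383 intr=0.0000 cont=0.0000 V=0.0000[hold]  S*(5)=74.7861
k=4: j=0 S=68.5240 intr=27.4160 cont=25.4934 V=27.4160[EX]; j=1 S=81.6205 intr=14.3195 cont=12.6367 V=14.3195[EX]; j=2 S=97.2200 intr=0.0000 cont=3.5169 V=3.5169[hold]; j=3 S=115.8010 intr=0.0000 cont=0.4291 V=0.4291[hold]; j=4 S=137.9332 intr=0.0000 cont=0.0000 V=0.0000[hold]  S*(4)=81.6205
k=3: j=0 S=74.7861 intr=21.1539 cont=19.2313 V=21.1539[EX]; j=1 S=89.0794 intr=6.8606 cont=7.7345 V=7.7345[hold]; j=2 S=106.1045 intr=0.0000 cont=1.6462 V=1.6462[hold]; j=3 S=126.3835 intr=0.0000 cont=0.1703 V=0.1703[hold]  S*(3)=74.7861
k=2: j=0 S=81.6205 intr=14.3195 cont=12.9064 V=14.3195[EX]; j=1 S=97.2200 intr=0.0000 cont=4.0300 V=4.0300[hold]; j=2 S=115.8010 intr=0.0000 cont=0.7528 V=0.7528[hold]  S*(2)=81.6205
k=1: j=0 S=89.0794 intr=6.8606 cont=8.0337 V=8.0337[hold]; j=1 S=106.1045 intr=0.0000 cont=2.0386 V=2.0386[hold]  S*(1)=-
k=0: j=0 S=97.2200 intr=0.0000 cont=4.3775 V=4.3775[hold]  S*(0)=-

price = 4.3775
boundary = - - 81.6205 74.7861 81.6205 74.7861 81.6205 89.0794
tree:
4.3775
8.0337 2.0386
14.3195 4.0300 0.7528
21.1539 7.7345 1.6462 0.1703
27.4160 14.3195 3.5169 0.4291 0.0000
33.1538 21.1539 7.2719 1.0810 0.0000 0.0000
38.4111 27.4160 14.3195 2.7233 0.0000 0.0000 0.0000
43.2282 33.1538 21.1539 6.8606 0.0000 0.0000 0.0000 0.0000
47.6420 38.4111 27.4160 14.3195 0.0000 0.0000 0.0000 0.0000 0.0000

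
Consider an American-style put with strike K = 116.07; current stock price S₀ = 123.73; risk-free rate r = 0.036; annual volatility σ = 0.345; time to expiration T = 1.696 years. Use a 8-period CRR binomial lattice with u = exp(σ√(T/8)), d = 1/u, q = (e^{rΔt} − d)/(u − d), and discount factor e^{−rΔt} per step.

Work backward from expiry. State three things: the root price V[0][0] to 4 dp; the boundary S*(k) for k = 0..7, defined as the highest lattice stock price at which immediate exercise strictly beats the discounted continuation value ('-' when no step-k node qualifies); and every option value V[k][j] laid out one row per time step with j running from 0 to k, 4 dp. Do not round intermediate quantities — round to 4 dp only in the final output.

Δt=0.21200  u=1.17216  d=0.85312  q=0.48438  discount=0.99240
step 8 (expiry): payoffs max(K−S,0) = 81.3505 68.3666 50.5273 26.0167 0.0000 0.0000 0.0000 0.0000 0.0000
step 7: (k=7,j=0): S=40.6969, (K−S)⁺=75.3731, hold=74.4906 ⇒ V=75.3731 exercise | (k=7,j=1): S=55.9161, (K−S)⁺=60.1539, hold=59.2714 ⇒ V=60.1539 exercise | (k=7,j=2): S=76.8267, (K−S)⁺=39.2433, hold=38.3608 ⇒ V=39.2433 exercise | (k=7,j=3): S=105.5571, (K−S)⁺=10.5129, hold=13.3126 ⇒ V=13.3126 continue | (k=7,j=4): S=145.0316, (K−S)⁺=0.0000, hold=0.0000 ⇒ V=0.0000 continue | (k=7,j=5): S=199.2682, (K−S)⁺=0.0000, hold=0.0000 ⇒ V=0.0000 continue | (k=7,j=6): S=273.7873, (K−S)⁺=0.0000, hold=0.0000 ⇒ V=0.0000 continue | (k=7,j=7): S=376.1738, (K−S)⁺=0.0000, hold=0.0000 ⇒ V=0.0000 continue  boundary S*=76.8267
step 6: (k=6,j=0): S=47.7034, (K−S)⁺=68.3666, hold=67.4841 ⇒ V=68.3666 exercise | (k=6,j=1): S=65.5427, (K−S)⁺=50.5273, hold=49.6448 ⇒ V=50.5273 exercise | (k=6,j=2): S=90.0533, (K−S)⁺=26.0167, hold=26.4800 ⇒ V=26.4800 continue | (k=6,j=3): S=123.7300, (K−S)⁺=0.0000, hold=6.8120 ⇒ V=6.8120 continue | (k=6,j=4): S=170.0005, (K−S)⁺=0.0000, hold=0.0000 ⇒ V=0.0000 continue | (k=6,j=5): S=233.5746, (K−S)⁺=0.0000, hold=0.0000 ⇒ V=0.0000 continue | (k=6,j=6): S=320.9230, (K−S)⁺=0.0000, hold=0.0000 ⇒ V=0.0000 continue  boundary S*=65.5427
step 5: (k=5,j=0): S=55.9161, (K−S)⁺=60.1539, hold=59.2714 ⇒ V=60.1539 exercise | (k=5,j=1): S=76.8267, (K−S)⁺=39.2433, hold=38.5836 ⇒ V=39.2433 exercise | (k=5,j=2): S=105.5571, (K−S)⁺=10.5129, hold=16.8243 ⇒ V=16.8243 continue | (k=5,j=3): S=145.0316, (K−S)⁺=0.0000, hold=3.4857 ⇒ V=3.4857 continue | (k=5,j=4): S=199.2682, (K−S)⁺=0.0000, hold=0.0000 ⇒ V=0.0000 continue | (k=5,j=5): S=273.7873, (K−S)⁺=0.0000, hold=0.0000 ⇒ V=0.0000 continue  boundary S*=76.8267
step 4: (k=4,j=0): S=65.5427, (K−S)⁺=50.5273, hold=49.6448 ⇒ V=50.5273 exercise | (k=4,j=1): S=90.0533, (K−S)⁺=26.0167, hold=28.1681 ⇒ V=28.1681 continue | (k=4,j=2): S=123.7300, (K−S)⁺=0.0000, hold=10.2845 ⇒ V=10.2845 continue | (k=4,j=3): S=170.0005, (K−S)⁺=0.0000, hold=1.7836 ⇒ V=1.7836 continue | (k=4,j=4): S=233.5746, (K−S)⁺=0.0000, hold=0.0000 ⇒ V=0.0000 continue  boundary S*=65.5427
step 3: (k=3,j=0): S=76.8267, (K−S)⁺=39.2433, hold=39.3950 ⇒ V=39.3950 continue | (k=3,j=1): S=105.5571, (K−S)⁺=10.5129, hold=19.3572 ⇒ V=19.3572 continue | (k=3,j=2): S=145.0316, (K−S)⁺=0.0000, hold=6.1199 ⇒ V=6.1199 continue | (k=3,j=3): S=199.2682, (K−S)⁺=0.0000, hold=0.9127 ⇒ V=0.9127 continue  boundary S*=-
step 2: (k=2,j=0): S=90.0533, (K−S)⁺=26.0167, hold=29.4633 ⇒ V=29.4633 continue | (k=2,j=1): S=123.7300, (K−S)⁺=0.0000, hold=12.8469 ⇒ V=12.8469 continue | (k=2,j=2): S=170.0005, (K−S)⁺=0.0000, hold=3.5702 ⇒ V=3.5702 continue  boundary S*=-
step 1: (k=1,j=0): S=105.5571, (K−S)⁺=10.5129, hold=21.2517 ⇒ V=21.2517 continue | (k=1,j=1): S=145.0316, (K−S)⁺=0.0000, hold=8.2899 ⇒ V=8.2899 continue  boundary S*=-
step 0: (k=0,j=0): S=123.7300, (K−S)⁺=0.0000, hold=14.8594 ⇒ V=14.8594 continue  boundary S*=-

price = 14.8594
boundary = - - - - 65.5427 76.8267 65.5427 76.8267
tree:
14.8594
21.2517 8.2899
29.4633 12.8469 3.5702
39.3950 19.3572 6.1199 0.9127
50.5273 28.1681 10.2845 1.7836 0.0000
60.1539 39.2433 16.8243 3.4857 0.0000 0.0000
68.3666 50.5273 26.4800 6.8120 0.0000 0.0000 0.0000
75.3731 60.1539 39.2433 13.3126 0.0000 0.0000 0.0000 0.0000
81.3505 68.3666 50.5273 26.0167 0.0000 0.0000 0.0000 0.0000 0.0000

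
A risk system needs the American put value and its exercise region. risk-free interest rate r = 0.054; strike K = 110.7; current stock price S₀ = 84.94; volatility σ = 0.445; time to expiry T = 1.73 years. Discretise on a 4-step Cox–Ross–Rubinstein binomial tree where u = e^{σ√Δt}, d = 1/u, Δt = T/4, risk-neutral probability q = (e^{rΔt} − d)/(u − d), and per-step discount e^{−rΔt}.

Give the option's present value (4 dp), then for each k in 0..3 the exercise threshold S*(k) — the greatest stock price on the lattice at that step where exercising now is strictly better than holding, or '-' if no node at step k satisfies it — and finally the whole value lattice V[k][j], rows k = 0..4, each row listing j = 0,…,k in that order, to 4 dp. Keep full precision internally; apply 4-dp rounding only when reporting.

Δt=0.43250, u=1.33998, d=0.74628, q=0.46716, disc=e^(-rΔt)=0.97692
k=4 terminal: V=max(K-S,0) → 84.3536 63.3939 25.7600 0.0000 0.0000
k=3: j=0 S=35.3036 intr=75.3964 cont=72.8409 V=75.3964[EX]; j=1 S=63.3891 intr=47.3109 cont=44.7554 V=47.3109[EX]; j=2 S=113.8177 intr=0.0000 cont=13.4092 V=13.4092[hold]; j=3 S=204.3643 intr=0.0000 cont=0.0000 V=0.0000[hold]  S*(3)=63.3891
k=2: j=0 S=47.3061 intr=63.3939 cont=60.8385 V=63.3939[EX]; j=1 S=84.9400 intr=25.7600 cont=30.7470 V=30.7470[hold]; j=2 S=152.5132 intr=0.0000 cont=6.9801 V=6.9801[hold]  S*(2)=47.3061
k=1: j=0 S=63.3891 intr=47.3109 cont=47.0314 V=47.3109[EX]; j=1 S=113.8177 intr=0.0000 cont=19.1907 V=19.1907[hold]  S*(1)=63.3891
k=0: j=0 S=84.9400 intr=25.7600 cont=33.3855 V=33.3855[hold]  S*(0)=-

price = 33.3855
boundary = - 63.3891 47.3061 63.3891
tree:
33.3855
47.3109 19.1907
63.3939 30.7470 6.9801
75.3964 47.3109 13.4092 0.0000
84.3536 63.3939 25.7600 0.0000 0.0000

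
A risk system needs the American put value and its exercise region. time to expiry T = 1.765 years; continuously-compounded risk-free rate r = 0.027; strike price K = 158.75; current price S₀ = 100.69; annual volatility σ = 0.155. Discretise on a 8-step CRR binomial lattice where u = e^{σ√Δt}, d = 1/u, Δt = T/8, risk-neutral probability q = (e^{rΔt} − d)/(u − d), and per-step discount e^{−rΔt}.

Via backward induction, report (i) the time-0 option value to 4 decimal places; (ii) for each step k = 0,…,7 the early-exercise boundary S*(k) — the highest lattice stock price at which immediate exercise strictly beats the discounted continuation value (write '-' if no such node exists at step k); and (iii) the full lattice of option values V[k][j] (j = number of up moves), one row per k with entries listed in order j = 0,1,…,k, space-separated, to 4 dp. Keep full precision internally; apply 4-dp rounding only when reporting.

price = 58.0600
boundary = 100.6900 108.2941 116.4726 125.2686 134.7290 125.2686 134.7290 144.9037
tree:
58.0600
65.1302 50.4559
71.7040 58.0600 42.2774
77.8161 65.1302 50.4559 33.4814
83.4991 71.7040 58.0600 42.2774 24.0210
88.7830 77.8161 65.1302 50.4559 33.4814 15.1801
93.6959 83.4991 71.7040 58.0600 42.2774 24.0210 7.2838
98.2639 88.7830 77.8161 65.1302 50.4559 33.4814 13.8463 1.3771
102.5111 93.6959 83.4991 71.7040 58.0600 42.2774 24.0210 2.9031 0.0000

Δt=0.22062, u=1.07552, d=0.92978, q=0.52280, disc=e^(-rΔt)=0.99406
k=8 terminal: V=max(K-S,0) → 102.5111 93.6959 83.4991 71.7040 58.0600 42.2774 24.0210 2.9031 0.0000
k=7: j=0 S=60.4861 intr=98.2639 cont=97.3210 V=98.2639[EX]; j=1 S=69.9670 intr=88.7830 cont=87.8402 V=88.7830[EX]; j=2 S=80.9339 intr=77.8161 cont=76.8733 V=77.8161[EX]; j=3 S=93.6198 intr=65.1302 cont=64.1874 V=65.1302[EX]; j=4 S=108.2941 intr=50.4559 cont=49.5130 V=50.4559[EX]; j=5 S=125.2686 intr=33.4814 cont=32.5385 V=33.4814[EX]; j=6 S=144.9037 intr=13.8463 cont=12.9034 V=13.8463[EX]; j=7 S=167.6166 intr=0.0000 cont=1.3771 V=1.3771[hold]  S*(7)=144.9037
k=6: j=0 S=65.0541 intr=93.6959 cont=92.7531 V=93.6959[EX]; j=1 S=75.2509 intr=83.4991 cont=82.5563 V=83.4991[EX]; j=2 S=87.0460 intr=71.7040 cont=70.7611 V=71.7040[EX]; j=3 S=100.6900 intr=58.0600 cont=57.1172 V=58.0600[EX]; j=4 S=116.4726 intr=42.2774 cont=41.3346 V=42.2774[EX]; j=5 S=134.7290 intr=24.0210 cont=23.0782 V=24.0210[EX]; j=6 S=155.8469 intr=2.9031 cont=7.2838 V=7.2838[hold]  S*(6)=134.7290
k=5: j=0 S=69.9670 intr=88.7830 cont=87.8402 V=88.7830[EX]; j=1 S=80.9339 intr=77.8161 cont=76.8733 V=77.8161[EX]; j=2 S=93.6198 intr=65.1302 cont=64.1874 V=65.1302[EX]; j=3 S=108.2941 intr=50.4559 cont=49.5130 V=50.4559[EX]; j=4 S=125.2686 intr=33.4814 cont=32.5385 V=33.4814[EX]; j=5 S=144.9037 intr=13.8463 cont=15.1801 V=15.1801[hold]  S*(5)=125.2686
k=4: j=0 S=75.2509 intr=83.4991 cont=82.5563 V=83.4991[EX]; j=1 S=87.0460 intr=71.7040 cont=70.7611 V=71.7040[EX]; j=2 S=100.6900 intr=58.0600 cont=57.1172 V=58.0600[EX]; j=3 S=116.4726 intr=42.2774 cont=41.3346 V=42.2774[EX]; j=4 S=134.7290 intr=24.0210 cont=23.7714 V=24.0210[EX]  S*(4)=134.7290
k=3: j=0 S=80.9339 intr=77.8161 cont=76.8733 V=77.8161[EX]; j=1 S=93.6198 intr=65.1302 cont=64.1874 V=65.1302[EX]; j=2 S=108.2941 intr=50.4559 cont=49.5130 V=50.4559[EX]; j=3 S=125.2686 intr=33.4814 cont=32.5385 V=33.4814[EX]  S*(3)=125.2686
k=2: j=0 S=87.0460 intr=71.7040 cont=70.7611 V=71.7040[EX]; j=1 S=100.6900 intr=58.0600 cont=57.1172 V=58.0600[EX]; j=2 S=116.4726 intr=42.2774 cont=41.3346 V=42.2774[EX]  S*(2)=116.4726
k=1: j=0 S=93.6198 intr=65.1302 cont=64.1874 V=65.1302[EX]; j=1 S=108.2941 intr=50.4559 cont=49.5130 V=50.4559[EX]  S*(1)=108.2941
k=0: j=0 S=100.6900 intr=58.0600 cont=57.1172 V=58.0600[EX]  S*(0)=100.6900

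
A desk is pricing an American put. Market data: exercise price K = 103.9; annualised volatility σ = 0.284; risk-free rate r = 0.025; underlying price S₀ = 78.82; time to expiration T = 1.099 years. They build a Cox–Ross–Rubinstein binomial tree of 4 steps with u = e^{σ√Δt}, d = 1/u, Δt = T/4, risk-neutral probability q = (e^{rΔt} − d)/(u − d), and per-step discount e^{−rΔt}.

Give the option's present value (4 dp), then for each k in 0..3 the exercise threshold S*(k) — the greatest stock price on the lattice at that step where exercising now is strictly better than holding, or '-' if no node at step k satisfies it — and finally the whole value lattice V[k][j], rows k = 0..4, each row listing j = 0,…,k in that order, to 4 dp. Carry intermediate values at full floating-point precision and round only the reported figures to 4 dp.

Δt=0.27475  u=1.16051  d=0.86169  q=0.48592  discount=0.99315
step 4 (expiry): payoffs max(K−S,0) = 60.4455 45.3758 25.0800 0.0000 0.0000
step 3: (k=3,j=0): S=50.4296, (K−S)⁺=53.4704, hold=52.7592 ⇒ V=53.4704 exercise | (k=3,j=1): S=67.9182, (K−S)⁺=35.9818, hold=35.2706 ⇒ V=35.9818 exercise | (k=3,j=2): S=91.4717, (K−S)⁺=12.4283, hold=12.8049 ⇒ V=12.8049 continue | (k=3,j=3): S=123.1935, (K−S)⁺=0.0000, hold=0.0000 ⇒ V=0.0000 continue  boundary S*=67.9182
step 2: (k=2,j=0): S=58.5242, (K−S)⁺=45.3758, hold=44.6646 ⇒ V=45.3758 exercise | (k=2,j=1): S=78.8200, (K−S)⁺=25.0800, hold=24.5506 ⇒ V=25.0800 exercise | (k=2,j=2): S=106.1542, (K−S)⁺=0.0000, hold=6.5377 ⇒ V=6.5377 continue  boundary S*=78.8200
step 1: (k=1,j=0): S=67.9182, (K−S)⁺=35.9818, hold=35.2706 ⇒ V=35.9818 exercise | (k=1,j=1): S=91.4717, (K−S)⁺=12.4283, hold=15.9600 ⇒ V=15.9600 continue  boundary S*=67.9182
step 0: (k=0,j=0): S=78.8200, (K−S)⁺=25.0800, hold=26.0732 ⇒ V=26.0732 continue  boundary S*=-

price = 26.0732
boundary = - 67.9182 78.8200 67.9182
tree:
26.0732
35.9818 15.9600
45.3758 25.0800 6.5377
53.4704 35.9818 12.8049 0.0000
60.4455 45.3758 25.0800 0.0000 0.0000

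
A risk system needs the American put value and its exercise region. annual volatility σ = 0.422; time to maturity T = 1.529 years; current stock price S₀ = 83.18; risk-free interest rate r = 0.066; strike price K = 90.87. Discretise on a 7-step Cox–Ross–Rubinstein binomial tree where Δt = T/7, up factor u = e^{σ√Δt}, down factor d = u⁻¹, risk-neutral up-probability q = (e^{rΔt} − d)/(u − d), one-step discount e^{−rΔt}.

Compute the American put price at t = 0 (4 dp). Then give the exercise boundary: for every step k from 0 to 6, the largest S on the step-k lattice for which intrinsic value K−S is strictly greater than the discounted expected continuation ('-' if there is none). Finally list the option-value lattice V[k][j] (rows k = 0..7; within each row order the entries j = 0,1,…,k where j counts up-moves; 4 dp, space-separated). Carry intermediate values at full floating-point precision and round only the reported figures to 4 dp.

params: Δt=0.21843 u=1.21802 d=0.82100 q=0.48743 e^(-rΔt)=0.98569
t_7 payoffs: 69.9561 59.8426 44.8386 22.5789 0.0000 0.0000 0.0000 0.0000
t_6: node(6,0) S=25.4736 payoff=65.3964 vs cont=64.0958 → 65.3964 [stop]  node(6,1) S=37.7920 payoff=53.0780 vs cont=51.7774 → 53.0780 [stop]  node(6,2) S=56.0673 payoff=34.8027 vs cont=33.5021 → 34.8027 [stop]  node(6,3) S=83.1800 payoff=7.6900 vs cont=11.4077 → 11.4077 [wait]  node(6,4) S=123.4038 payoff=0.0000 vs cont=0.0000 → 0.0000 [wait]  node(6,5) S=183.0788 payoff=0.0000 vs cont=0.0000 → 0.0000 [wait]  node(6,6) S=271.6111 payoff=0.0000 vs cont=0.0000 → 0.0000 [wait]  ⇒ S*(6)=56.0673
t_5: node(5,0) S=31.0274 payoff=59.8426 vs cont=58.5420 → 59.8426 [stop]  node(5,1) S=46.0314 payoff=44.8386 vs cont=43.5379 → 44.8386 [stop]  node(5,2) S=68.2911 payoff=22.5789 vs cont=23.0644 → 23.0644 [wait]  node(5,3) S=101.3150 payoff=0.0000 vs cont=5.7636 → 5.7636 [wait]  node(5,4) S=150.3084 payoff=0.0000 vs cont=0.0000 → 0.0000 [wait]  node(5,5) S=222.9938 payoff=0.0000 vs cont=0.0000 → 0.0000 [wait]  ⇒ S*(5)=46.0314
t_4: node(4,0) S=37.7920 payoff=53.0780 vs cont=51.7774 → 53.0780 [stop]  node(4,1) S=56.0673 payoff=34.8027 vs cont=33.7354 → 34.8027 [stop]  node(4,2) S=83.1800 payoff=7.6900 vs cont=14.4221 → 14.4221 [wait]  node(4,3) S=123.4038 payoff=0.0000 vs cont=2.9120 → 2.9120 [wait]  node(4,4) S=183.0788 payoff=0.0000 vs cont=0.0000 → 0.0000 [wait]  ⇒ S*(4)=56.0673
t_3: node(3,0) S=46.0314 payoff=44.8386 vs cont=43.5379 → 44.8386 [stop]  node(3,1) S=68.2911 payoff=22.5789 vs cont=24.5127 → 24.5127 [wait]  node(3,2) S=101.3150 payoff=0.0000 vs cont=8.6856 → 8.6856 [wait]  node(3,3) S=150.3084 payoff=0.0000 vs cont=1.4712 → 1.4712 [wait]  ⇒ S*(3)=46.0314
t_2: node(2,0) S=56.0673 payoff=34.8027 vs cont=34.4312 → 34.8027 [stop]  node(2,1) S=83.1800 payoff=7.6900 vs cont=16.5578 → 16.5578 [wait]  node(2,2) S=123.4038 payoff=0.0000 vs cont=5.0952 → 5.0952 [wait]  ⇒ S*(2)=56.0673
t_1: node(1,0) S=68.2911 payoff=22.5789 vs cont=25.5388 → 25.5388 [wait]  node(1,1) S=101.3150 payoff=0.0000 vs cont=10.8136 → 10.8136 [wait]  ⇒ S*(1)=-
t_0: node(0,0) S=83.1800 payoff=7.6900 vs cont=18.0985 → 18.0985 [wait]  ⇒ S*(0)=-

price = 18.0985
boundary = - - 56.0673 46.0314 56.0673 46.0314 56.0673
tree:
18.0985
25.5388 10.8136
34.8027 16.5578 5.0952
44.8386 24.5127 8.6856 1.4712
53.0780 34.8027 14.4221 2.9120 0.0000
59.8426 44.8386 23.0644 5.7636 0.0000 0.0000
65.3964 53.0780 34.8027 11.4077 0.0000 0.0000 0.0000
69.9561 59.8426 44.8386 22.5789 0.0000 0.0000 0.0000 0.0000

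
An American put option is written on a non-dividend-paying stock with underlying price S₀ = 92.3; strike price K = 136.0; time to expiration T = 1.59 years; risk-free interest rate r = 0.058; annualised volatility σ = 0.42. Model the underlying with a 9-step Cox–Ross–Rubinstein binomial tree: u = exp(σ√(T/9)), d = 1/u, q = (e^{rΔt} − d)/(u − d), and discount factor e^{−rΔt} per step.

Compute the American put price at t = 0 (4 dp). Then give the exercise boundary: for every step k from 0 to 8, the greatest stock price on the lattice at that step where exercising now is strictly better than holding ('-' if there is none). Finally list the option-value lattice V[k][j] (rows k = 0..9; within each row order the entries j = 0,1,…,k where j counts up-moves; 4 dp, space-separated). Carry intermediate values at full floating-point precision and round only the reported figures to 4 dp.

price = 46.4210
boundary = - 77.3632 64.8436 77.3632 64.8436 77.3632 92.3000 77.3632 92.3000
tree:
46.4210
58.6368 34.4353
71.1564 45.6336 23.2757
81.6500 58.6368 32.7951 13.6618
90.4454 71.1564 44.6886 20.8624 6.3059
97.8175 81.6500 58.6368 30.8266 10.7250 1.7473
103.9965 90.4454 71.1564 43.7000 17.8115 3.4278 0.0000
109.1756 97.8175 81.6500 58.6368 28.6089 6.7246 0.0000 0.0000
113.5166 103.9965 90.4454 71.1564 43.7000 13.1919 0.0000 0.0000 0.0000
117.1551 109.1756 97.8175 81.6500 58.6368 25.8793 0.0000 0.0000 0.0000 0.0000

Δt=0.17667, u=1.19307, d=0.83817, q=0.48500, disc=e^(-rΔt)=0.98981
k=9 terminal: V=max(K-S,0) → 117.1551 109.1756 97.8175 81.6500 58.6368 25.8793 0.0000 0.0000 0.0000 0.0000
k=8: j=0 S=22.4834 intr=113.5166 cont=112.1302 V=113.5166[EX]; j=1 S=32.0035 intr=103.9965 cont=102.6101 V=103.9965[EX]; j=2 S=45.5546 intr=90.4454 cont=89.0590 V=90.4454[EX]; j=3 S=64.8436 intr=71.1564 cont=69.7700 V=71.1564[EX]; j=4 S=92.3000 intr=43.7000 cont=42.3136 V=43.7000[EX]; j=5 S=131.3822 intr=4.6178 cont=13.1919 V=13.1919[hold]; j=6 S=187.0128 intr=0.0000 cont=0.0000 V=0.0000[hold]; j=7 S=266.1989 intr=0.0000 cont=0.0000 V=0.0000[hold]; j=8 S=378.9144 intr=0.0000 cont=0.0000 V=0.0000[hold]  S*(8)=92.3000
k=7: j=0 S=26.8244 intr=109.1756 cont=107.7892 V=109.1756[EX]; j=1 S=38.1825 intr=97.8175 cont=96.4311 V=97.8175[EX]; j=2 S=54.3500 intr=81.6500 cont=80.2636 V=81.6500[EX]; j=3 S=77.3632 intr=58.6368 cont=57.2504 V=58.6368[EX]; j=4 S=110.1207 intr=25.8793 cont=28.6089 V=28.6089[hold]; j=5 S=156.7487 intr=0.0000 cont=6.7246 V=6.7246[hold]; j=6 S=223.1202 intr=0.0000 cont=0.0000 V=0.0000[hold]; j=7 S=317.5950 intr=0.0000 cont=0.0000 V=0.0000[hold]  S*(7)=77.3632
k=6: j=0 S=32.0035 intr=103.9965 cont=102.6101 V=103.9965[EX]; j=1 S=45.5546 intr=90.4454 cont=89.0590 V=90.4454[EX]; j=2 S=64.8436 intr=71.1564 cont=69.7700 V=71.1564[EX]; j=3 S=92.3000 intr=43.7000 cont=43.6240 V=43.7000[EX]; j=4 S=131.3822 intr=4.6178 cont=17.8115 V=17.8115[hold]; j=5 S=187.0128 intr=0.0000 cont=3.4278 V=3.4278[hold]; j=6 S=266.1989 intr=0.0000 cont=0.0000 V=0.0000[hold]  S*(6)=92.3000
k=5: j=0 S=38.1825 intr=97.8175 cont=96.4311 V=97.8175[EX]; j=1 S=54.3500 intr=81.6500 cont=80.2636 V=81.6500[EX]; j=2 S=77.3632 intr=58.6368 cont=57.2504 V=58.6368[EX]; j=3 S=110.1207 intr=25.8793 cont=30.8266 V=30.8266[hold]; j=4 S=156.7487 intr=0.0000 cont=10.7250 V=10.7250[hold]; j=5 S=223.1202 intr=0.0000 cont=1.7473 V=1.7473[hold]  S*(5)=77.3632
k=4: j=0 S=45.5546 intr=90.4454 cont=89.0590 V=90.4454[EX]; j=1 S=64.8436 intr=71.1564 cont=69.7700 V=71.1564[EX]; j=2 S=92.3000 intr=43.7000 cont=44.6886 V=44.6886[hold]; j=3 S=131.3822 intr=4.6178 cont=20.8624 V=20.8624[hold]; j=4 S=187.0128 intr=0.0000 cont=6.3059 V=6.3059[hold]  S*(4)=64.8436
k=3: j=0 S=54.3500 intr=81.6500 cont=80.2636 V=81.6500[EX]; j=1 S=77.3632 intr=58.6368 cont=57.7250 V=58.6368[EX]; j=2 S=110.1207 intr=25.8793 cont=32.7951 V=32.7951[hold]; j=3 S=156.7487 intr=0.0000 cont=13.6618 V=13.6618[hold]  S*(3)=77.3632
k=2: j=0 S=64.8436 intr=71.1564 cont=69.7700 V=71.1564[EX]; j=1 S=92.3000 intr=43.7000 cont=45.6336 V=45.6336[hold]; j=2 S=131.3822 intr=4.6178 cont=23.2757 V=23.2757[hold]  S*(2)=64.8436
k=1: j=0 S=77.3632 intr=58.6368 cont=58.1786 V=58.6368[EX]; j=1 S=110.1207 intr=25.8793 cont=34.4353 V=34.4353[hold]  S*(1)=77.3632
k=0: j=0 S=92.3000 intr=43.7000 cont=46.4210 V=46.4210[hold]  S*(0)=-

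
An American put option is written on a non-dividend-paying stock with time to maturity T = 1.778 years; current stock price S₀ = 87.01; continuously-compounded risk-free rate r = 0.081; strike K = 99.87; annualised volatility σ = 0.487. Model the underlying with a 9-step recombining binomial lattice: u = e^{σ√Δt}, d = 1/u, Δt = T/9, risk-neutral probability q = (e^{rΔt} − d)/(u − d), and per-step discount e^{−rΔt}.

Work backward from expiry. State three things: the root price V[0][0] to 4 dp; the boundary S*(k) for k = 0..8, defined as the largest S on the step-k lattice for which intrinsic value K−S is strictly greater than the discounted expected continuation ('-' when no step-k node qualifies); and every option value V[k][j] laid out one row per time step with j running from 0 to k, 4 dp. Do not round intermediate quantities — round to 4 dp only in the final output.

price = 24.4192
boundary = - - 56.4360 45.4517 56.4360 45.4517 56.4360 70.0749 56.4360
tree:
24.4192
33.0495 15.9993
43.4340 23.0406 8.9985
54.4183 32.1898 14.0194 3.9262
63.2648 43.4340 21.2322 6.7690 1.0152
70.3894 54.4183 31.0446 11.4409 1.9956 0.0000
76.1273 63.2648 43.4340 18.8234 3.9228 0.0000 0.0000
80.7484 70.3894 54.4183 29.7951 7.7111 0.0000 0.0000 0.0000
84.4701 76.1273 63.2648 43.4340 15.1576 0.0000 0.0000 0.0000 0.0000
87.4675 80.7484 70.3894 54.4183 29.7951 0.0000 0.0000 0.0000 0.0000 0.0000

Δt=0.19756, u=1.24167, d=0.80537, q=0.48307, disc=e^(-rΔt)=0.98413
k=9 terminal: V=max(K-S,0) → 87.4675 80.7484 70.3894 54.4183 29.7951 0.0000 0.0000 0.0000 0.0000 0.0000
k=8: j=0 S=15.3999 intr=84.4701 cont=82.8847 V=84.4701[EX]; j=1 S=23.7427 intr=76.1273 cont=74.5419 V=76.1273[EX]; j=2 S=36.6052 intr=63.2648 cont=61.6794 V=63.2648[EX]; j=3 S=56.4360 intr=43.4340 cont=41.8486 V=43.4340[EX]; j=4 S=87.0100 intr=12.8600 cont=15.1576 V=15.1576[hold]; j=5 S=134.1474 intr=0.0000 cont=0.0000 V=0.0000[hold]; j=6 S=206.8213 intr=0.0000 cont=0.0000 V=0.0000[hold]; j=7 S=318.8660 intr=0.0000 cont=0.0000 V=0.0000[hold]; j=8 S=491.6105 intr=0.0000 cont=0.0000 V=0.0000[hold]  S*(8)=56.4360
k=7: j=0 S=19.1216 intr=80.7484 cont=79.1630 V=80.7484[EX]; j=1 S=29.4806 intr=70.3894 cont=68.8040 V=70.3894[EX]; j=2 S=45.4517 intr=54.4183 cont=52.8329 V=54.4183[EX]; j=3 S=70.0749 intr=29.7951 cont=29.3019 V=29.7951[EX]; j=4 S=108.0378 intr=0.0000 cont=7.7111 V=7.7111[hold]; j=5 S=166.5669 intr=0.0000 cont=0.0000 V=0.0000[hold]; j=6 S=256.8039 intr=0.0000 cont=0.0000 V=0.0000[hold]; j=7 S=395.9266 intr=0.0000 cont=0.0000 V=0.0000[hold]  S*(7)=70.0749
k=6: j=0 S=23.7427 intr=76.1273 cont=74.5419 V=76.1273[EX]; j=1 S=36.6052 intr=63.2648 cont=61.6794 V=63.2648[EX]; j=2 S=56.4360 intr=43.4340 cont=41.8486 V=43.4340[EX]; j=3 S=87.0100 intr=12.8600 cont=18.8234 V=18.8234[hold]; j=4 S=134.1474 intr=0.0000 cont=3.9228 V=3.9228[hold]; j=5 S=206.8213 intr=0.0000 cont=0.0000 V=0.0000[hold]; j=6 S=318.8660 intr=0.0000 cont=0.0000 V=0.0000[hold]  S*(6)=56.4360
k=5: j=0 S=29.4806 intr=70.3894 cont=68.8040 V=70.3894[EX]; j=1 S=45.4517 intr=54.4183 cont=52.8329 V=54.4183[EX]; j=2 S=70.0749 intr=29.7951 cont=31.0446 V=31.0446[hold]; j=3 S=108.0378 intr=0.0000 cont=11.4409 V=11.4409[hold]; j=4 S=166.5669 intr=0.0000 cont=1.9956 V=1.9956[hold]; j=5 S=256.8039 intr=0.0000 cont=0.0000 V=0.0000[hold]  S*(5)=45.4517
k=4: j=0 S=36.6052 intr=63.2648 cont=61.6794 V=63.2648[EX]; j=1 S=56.4360 intr=43.4340 cont=42.4427 V=43.4340[EX]; j=2 S=87.0100 intr=12.8600 cont=21.2322 V=21.2322[hold]; j=3 S=134.1474 intr=0.0000 cont=6.7690 V=6.7690[hold]; j=4 S=206.8213 intr=0.0000 cont=1.0152 V=1.0152[hold]  S*(4)=56.4360
k=3: j=0 S=45.4517 intr=54.4183 cont=52.8329 V=54.4183[EX]; j=1 S=70.0749 intr=29.7951 cont=32.1898 V=32.1898[hold]; j=2 S=108.0378 intr=0.0000 cont=14.0194 V=14.0194[hold]; j=3 S=166.5669 intr=0.0000 cont=3.9262 V=3.9262[hold]  S*(3)=45.4517
k=2: j=0 S=56.4360 intr=43.4340 cont=42.9871 V=43.4340[EX]; j=1 S=87.0100 intr=12.8600 cont=23.0406 V=23.0406[hold]; j=2 S=134.1474 intr=0.0000 cont=8.9985 V=8.9985[hold]  S*(2)=56.4360
k=1: j=0 S=70.0749 intr=29.7951 cont=33.0495 V=33.0495[hold]; j=1 S=108.0378 intr=0.0000 cont=15.9993 V=15.9993[hold]  S*(1)=-
k=0: j=0 S=87.0100 intr=12.8600 cont=24.4192 V=24.4192[hold]  S*(0)=-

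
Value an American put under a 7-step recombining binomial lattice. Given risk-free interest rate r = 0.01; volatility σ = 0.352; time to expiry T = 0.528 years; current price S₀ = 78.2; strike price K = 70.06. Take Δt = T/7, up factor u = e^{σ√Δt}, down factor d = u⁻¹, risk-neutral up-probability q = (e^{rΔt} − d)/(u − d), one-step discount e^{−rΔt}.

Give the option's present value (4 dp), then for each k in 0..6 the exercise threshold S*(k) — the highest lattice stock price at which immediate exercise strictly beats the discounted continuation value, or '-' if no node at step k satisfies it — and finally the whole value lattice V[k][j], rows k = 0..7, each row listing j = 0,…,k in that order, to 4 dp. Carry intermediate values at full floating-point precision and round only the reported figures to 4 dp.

Δt=0.07543, u=1.10150, d=0.90785, q=0.47975, disc=e^(-rΔt)=0.99925
k=7 terminal: V=max(K-S,0) → 30.3124 21.8340 11.5471 0.0000 0.0000 0.0000 0.0000 0.0000
k=6: j=0 S=43.7821 intr=26.2779 cont=26.2251 V=26.2779[EX]; j=1 S=53.1210 intr=16.9390 cont=16.8861 V=16.9390[EX]; j=2 S=64.4520 intr=5.6080 cont=6.0029 V=6.0029[hold]; j=3 S=78.2000 intr=0.0000 cont=0.0000 V=0.0000[hold]; j=4 S=94.8805 intr=0.0000 cont=0.0000 V=0.0000[hold]; j=5 S=115.1190 intr=0.0000 cont=0.0000 V=0.0000[hold]; j=6 S=139.6745 intr=0.0000 cont=0.0000 V=0.0000[hold]  S*(6)=53.1210
k=5: j=0 S=48.2260 intr=21.8340 cont=21.7812 V=21.8340[EX]; j=1 S=58.5129 intr=11.5471 cont=11.6836 V=11.6836[hold]; j=2 S=70.9940 intr=0.0000 cont=3.1207 V=3.1207[hold]; j=3 S=86.1374 intr=0.0000 cont=0.0000 V=0.0000[hold]; j=4 S=104.5110 intr=0.0000 cont=0.0000 V=0.0000[hold]; j=5 S=126.8038 intr=0.0000 cont=0.0000 V=0.0000[hold]  S*(5)=48.2260
k=4: j=0 S=53.1210 intr=16.9390 cont=16.9516 V=16.9516[hold]; j=1 S=64.4520 intr=5.6080 cont=7.5699 V=7.5699[hold]; j=2 S=78.2000 intr=0.0000 cont=1.6223 V=1.6223[hold]; j=3 S=94.8805 intr=0.0000 cont=0.0000 V=0.0000[hold]; j=4 S=115.1190 intr=0.0000 cont=0.0000 V=0.0000[hold]  S*(4)=-
k=3: j=0 S=58.5129 intr=11.5471 cont=12.4413 V=12.4413[hold]; j=1 S=70.9940 intr=0.0000 cont=4.7130 V=4.7130[hold]; j=2 S=86.1374 intr=0.0000 cont=0.8434 V=0.8434[hold]; j=3 S=104.5110 intr=0.0000 cont=0.0000 V=0.0000[hold]  S*(3)=-
k=2: j=0 S=64.4520 intr=5.6080 cont=8.7271 V=8.7271[hold]; j=1 S=78.2000 intr=0.0000 cont=2.8544 V=2.8544[hold]; j=2 S=94.8805 intr=0.0000 cont=0.4384 V=0.4384[hold]  S*(2)=-
k=1: j=0 S=70.9940 intr=0.0000 cont=5.9052 V=5.9052[hold]; j=1 S=86.1374 intr=0.0000 cont=1.6941 V=1.6941[hold]  S*(1)=-
k=0: j=0 S=78.2000 intr=0.0000 cont=3.8820 V=3.8820[hold]  S*(0)=-

price = 3.8820
boundary = - - - - - 48.2260 53.1210
tree:
3.8820
5.9052 1.6941
8.7271 2.8544 0.4384
12.4413 4.7130 0.8434 0.0000
16.9516 7.5699 1.6223 0.0000 0.0000
21.8340 11.6836 3.1207 0.0000 0.0000 0.0000
26.2779 16.9390 6.0029 0.0000 0.0000 0.0000 0.0000
30.3124 21.8340 11.5471 0.0000 0.0000 0.0000 0.0000 0.0000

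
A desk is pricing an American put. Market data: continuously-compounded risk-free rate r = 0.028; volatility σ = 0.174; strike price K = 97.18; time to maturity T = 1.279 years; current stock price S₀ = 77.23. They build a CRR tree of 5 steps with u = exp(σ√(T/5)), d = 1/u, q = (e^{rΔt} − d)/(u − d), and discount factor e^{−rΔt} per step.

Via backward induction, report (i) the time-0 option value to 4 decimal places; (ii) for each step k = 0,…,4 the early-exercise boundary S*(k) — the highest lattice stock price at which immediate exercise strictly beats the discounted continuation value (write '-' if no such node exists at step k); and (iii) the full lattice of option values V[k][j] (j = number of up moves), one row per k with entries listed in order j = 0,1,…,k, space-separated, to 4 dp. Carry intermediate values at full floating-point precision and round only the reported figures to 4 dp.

price = 19.9500
boundary = 77.2300 70.7240 77.2300 84.3345 77.2300
tree:
19.9500
26.4560 13.4706
32.4140 19.9500 7.6474
37.8700 26.4560 12.8455 2.9321
42.8664 32.4140 19.9500 6.1371 0.0000
47.4419 37.8700 26.4560 12.8455 0.0000 0.0000

params: Δt=0.25580 u=1.09199 d=0.91576 q=0.51880 e^(-rΔt)=0.99286
t_5 payoffs: 47.4419 37.8700 26.4560 12.8455 0.0000 0.0000
t_4: node(4,0) S=54.3136 payoff=42.8664 vs cont=42.1729 → 42.8664 [stop]  node(4,1) S=64.7660 payoff=32.4140 vs cont=31.7204 → 32.4140 [stop]  node(4,2) S=77.2300 payoff=19.9500 vs cont=19.2564 → 19.9500 [stop]  node(4,3) S=92.0926 payoff=5.0874 vs cont=6.1371 → 6.1371 [wait]  node(4,4) S=109.8155 payoff=0.0000 vs cont=0.0000 → 0.0000 [wait]  ⇒ S*(4)=77.2300
t_3: node(3,0) S=59.3100 payoff=37.8700 vs cont=37.1765 → 37.8700 [stop]  node(3,1) S=70.7240 payoff=26.4560 vs cont=25.7625 → 26.4560 [stop]  node(3,2) S=84.3345 payoff=12.8455 vs cont=12.6926 → 12.8455 [stop]  node(3,3) S=100.5644 payoff=0.0000 vs cont=2.9321 → 2.9321 [wait]  ⇒ S*(3)=84.3345
t_2: node(2,0) S=64.7660 payoff=32.4140 vs cont=31.7204 → 32.4140 [stop]  node(2,1) S=77.2300 payoff=19.9500 vs cont=19.2564 → 19.9500 [stop]  node(2,2) S=92.0926 payoff=5.0874 vs cont=7.6474 → 7.6474 [wait]  ⇒ S*(2)=77.2300
t_1: node(1,0) S=70.7240 payoff=26.4560 vs cont=25.7625 → 26.4560 [stop]  node(1,1) S=84.3345 payoff=12.8455 vs cont=13.4706 → 13.4706 [wait]  ⇒ S*(1)=70.7240
t_0: node(0,0) S=77.2300 payoff=19.9500 vs cont=19.5784 → 19.9500 [stop]  ⇒ S*(0)=77.2300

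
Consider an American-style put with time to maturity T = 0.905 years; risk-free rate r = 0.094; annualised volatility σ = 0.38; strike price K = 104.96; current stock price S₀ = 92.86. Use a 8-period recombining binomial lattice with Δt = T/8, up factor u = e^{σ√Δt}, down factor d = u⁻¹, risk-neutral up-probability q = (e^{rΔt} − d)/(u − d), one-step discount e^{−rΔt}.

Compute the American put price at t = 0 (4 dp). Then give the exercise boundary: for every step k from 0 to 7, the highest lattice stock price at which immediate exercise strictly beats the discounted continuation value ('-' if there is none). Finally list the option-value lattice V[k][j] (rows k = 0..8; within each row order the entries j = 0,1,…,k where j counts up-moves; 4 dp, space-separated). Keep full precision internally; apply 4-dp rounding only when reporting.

price = 17.4330
boundary = - - 71.9142 63.2860 71.9142 81.7188 71.9142 81.7188
tree:
17.4330
24.3773 11.1212
33.0458 16.5534 6.1311
41.6740 23.8352 9.8986 2.6371
49.2670 33.0458 15.4785 4.7408 0.6696
55.9489 41.6740 23.2412 8.3388 1.3806 0.0000
61.8292 49.2670 33.0458 14.2326 2.8464 0.0000 0.0000
67.0040 55.9489 41.6740 23.2412 5.8687 0.0000 0.0000 0.0000
71.5579 61.8292 49.2670 33.0458 12.1000 0.0000 0.0000 0.0000 0.0000

Δt=0.11313, u=1.13634, d=0.88002, q=0.50980, disc=e^(-rΔt)=0.98942
k=8 terminal: V=max(K-S,0) → 71.5579 61.8292 49.2670 33.0458 12.1000 0.0000 0.0000 0.0000 0.0000
k=7: j=0 S=37.9560 intr=67.0040 cont=65.8938 V=67.0040[EX]; j=1 S=49.0111 intr=55.9489 cont=54.8387 V=55.9489[EX]; j=2 S=63.2860 intr=41.6740 cont=40.5638 V=41.6740[EX]; j=3 S=81.7188 intr=23.2412 cont=22.1310 V=23.2412[EX]; j=4 S=105.5202 intr=0.0000 cont=5.8687 V=5.8687[hold]; j=5 S=136.2541 intr=0.0000 cont=0.0000 V=0.0000[hold]; j=6 S=175.9395 intr=0.0000 cont=0.0000 V=0.0000[hold]; j=7 S=227.1837 intr=0.0000 cont=0.0000 V=0.0000[hold]  S*(7)=81.7188
k=6: j=0 S=43.1308 intr=61.8292 cont=60.7190 V=61.8292[EX]; j=1 S=55.6930 intr=49.2670 cont=48.1568 V=49.2670[EX]; j=2 S=71.9142 intr=33.0458 cont=31.9356 V=33.0458[EX]; j=3 S=92.8600 intr=12.1000 cont=14.2326 V=14.2326[hold]; j=4 S=119.9064 intr=0.0000 cont=2.8464 V=2.8464[hold]; j=5 S=154.8305 intr=0.0000 cont=0.0000 V=0.0000[hold]; j=6 S=199.9265 intr=0.0000 cont=0.0000 V=0.0000[hold]  S*(6)=71.9142
k=5: j=0 S=49.0111 intr=55.9489 cont=54.8387 V=55.9489[EX]; j=1 S=63.2860 intr=41.6740 cont=40.5638 V=41.6740[EX]; j=2 S=81.7188 intr=23.2412 cont=23.2067 V=23.2412[EX]; j=3 S=105.5202 intr=0.0000 cont=8.3388 V=8.3388[hold]; j=4 S=136.2541 intr=0.0000 cont=1.3806 V=1.3806[hold]; j=5 S=175.9395 intr=0.0000 cont=0.0000 V=0.0000[hold]  S*(5)=81.7188
k=4: j=0 S=55.6930 intr=49.2670 cont=48.1568 V=49.2670[EX]; j=1 S=71.9142 intr=33.0458 cont=31.9356 V=33.0458[EX]; j=2 S=92.8600 intr=12.1000 cont=15.4785 V=15.4785[hold]; j=3 S=119.9064 intr=0.0000 cont=4.7408 V=4.7408[hold]; j=4 S=154.8305 intr=0.0000 cont=0.6696 V=0.6696[hold]  S*(4)=71.9142
k=3: j=0 S=63.2860 intr=41.6740 cont=40.5638 V=41.6740[EX]; j=1 S=81.7188 intr=23.2412 cont=23.8352 V=23.8352[hold]; j=2 S=105.5202 intr=0.0000 cont=9.8986 V=9.8986[hold]; j=3 S=136.2541 intr=0.0000 cont=2.6371 V=2.6371[hold]  S*(3)=63.2860
k=2: j=0 S=71.9142 intr=33.0458 cont=32.2352 V=33.0458[EX]; j=1 S=92.8600 intr=12.1000 cont=16.5534 V=16.5534[hold]; j=2 S=119.9064 intr=0.0000 cont=6.1311 V=6.1311[hold]  S*(2)=71.9142
k=1: j=0 S=81.7188 intr=23.2412 cont=24.3773 V=24.3773[hold]; j=1 S=105.5202 intr=0.0000 cont=11.1212 V=11.1212[hold]  S*(1)=-
k=0: j=0 S=92.8600 intr=12.1000 cont=17.4330 V=17.4330[hold]  S*(0)=-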